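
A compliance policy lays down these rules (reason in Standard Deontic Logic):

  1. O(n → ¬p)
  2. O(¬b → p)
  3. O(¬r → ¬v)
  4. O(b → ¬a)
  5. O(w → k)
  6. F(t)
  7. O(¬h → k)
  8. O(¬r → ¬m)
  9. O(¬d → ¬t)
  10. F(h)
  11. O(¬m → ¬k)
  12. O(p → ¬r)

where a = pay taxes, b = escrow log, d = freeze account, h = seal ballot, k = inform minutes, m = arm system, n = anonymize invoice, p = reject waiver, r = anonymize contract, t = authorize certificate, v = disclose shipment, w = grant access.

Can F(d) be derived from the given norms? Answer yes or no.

No

Premise 9 is O(¬d → ¬t); even if O(¬t) held, inferring O(¬d) would be affirming the consequent — invalid.
No other premise forces O(¬d). An ideal world satisfying every premise can still have d true, so F(d) is not derivable.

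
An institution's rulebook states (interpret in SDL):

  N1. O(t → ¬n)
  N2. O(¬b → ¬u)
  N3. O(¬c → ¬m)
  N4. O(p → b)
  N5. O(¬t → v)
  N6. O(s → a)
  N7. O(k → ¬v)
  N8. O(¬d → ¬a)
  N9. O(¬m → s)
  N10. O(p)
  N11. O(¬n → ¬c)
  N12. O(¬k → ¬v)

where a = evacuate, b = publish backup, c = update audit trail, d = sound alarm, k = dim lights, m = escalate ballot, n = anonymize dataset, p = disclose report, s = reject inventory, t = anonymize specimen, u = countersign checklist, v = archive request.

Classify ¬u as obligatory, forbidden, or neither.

Neither

Premise 2 is O(¬b → ¬u), but O(¬b) is not derivable from the premises, so it does not yield O(¬u).
No premise or chain of K-axiom applications forces O(¬u), and none forces O(u). So ¬u is neither obligatory nor forbidden under these norms.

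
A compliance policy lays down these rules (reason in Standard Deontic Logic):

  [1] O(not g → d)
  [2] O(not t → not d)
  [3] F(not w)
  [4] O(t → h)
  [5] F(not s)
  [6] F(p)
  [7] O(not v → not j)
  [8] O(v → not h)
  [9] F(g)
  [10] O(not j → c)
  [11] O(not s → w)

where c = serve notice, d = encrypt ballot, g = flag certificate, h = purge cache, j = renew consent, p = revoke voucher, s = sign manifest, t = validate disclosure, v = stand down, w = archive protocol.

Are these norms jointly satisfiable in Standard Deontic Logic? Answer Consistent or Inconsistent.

Premise 11 is O(not s → w); even if O(w) held, inferring O(not s) would be affirming the consequent — invalid.
So O(not s) is not derivable, and the apparent clash with O(s) does not arise.
A world satisfying every obligation exists (e.g. c=true, d=true, g=false, h=true, j=false, p=false, s=true, t=true, v=false, w=true); no atom is both obligatory and forbidden, so the set is consistent.

Consistent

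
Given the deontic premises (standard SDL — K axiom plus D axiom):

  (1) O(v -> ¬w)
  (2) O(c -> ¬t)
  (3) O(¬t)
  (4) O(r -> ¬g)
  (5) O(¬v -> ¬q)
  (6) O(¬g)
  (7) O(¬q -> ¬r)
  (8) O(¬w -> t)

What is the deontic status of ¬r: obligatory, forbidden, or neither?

Premise 3 states O(¬t) outright.
The contrapositive of premise 8 (O(¬w -> t)) is O(¬t -> w), and O(¬t) is already established, so O(w).
Premise 1 is O(v -> ¬w); contrapositively O(w -> ¬v). Since O(w) holds, K gives O(¬v).
From O(¬v) and premise 5, O(¬v -> ¬q), we obtain O(¬q).
With premise 7, O(¬q -> ¬r), the K-axiom yields O(¬r).
Premises 2, 4, 6 do not contribute to this derivation.
Hence ¬r is obligatory.

Obligatory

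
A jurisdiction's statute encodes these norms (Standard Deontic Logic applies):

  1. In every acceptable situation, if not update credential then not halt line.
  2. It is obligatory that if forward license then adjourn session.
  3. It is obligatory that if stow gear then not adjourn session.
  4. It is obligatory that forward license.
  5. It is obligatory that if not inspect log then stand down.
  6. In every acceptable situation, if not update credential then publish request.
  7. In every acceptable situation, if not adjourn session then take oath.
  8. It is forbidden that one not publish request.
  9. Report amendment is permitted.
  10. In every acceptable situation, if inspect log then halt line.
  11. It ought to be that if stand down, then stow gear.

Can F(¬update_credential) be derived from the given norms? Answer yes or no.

Yes

From premise 4 we have O(forward_license).
Premise 2 is O(forward_license → adjourn_session); since O(forward_license), deontic closure gives O(adjourn_session).
Premise 3 is O(stow_gear → ¬adjourn_session); contrapositively O(adjourn_session → ¬stow_gear). Since O(adjourn_session) holds, K gives O(¬stow_gear).
The contrapositive of premise 11 (O(stand_down → stow_gear)) is O(¬stow_gear → ¬stand_down), and O(¬stow_gear) is already established, so O(¬stand_down).
Premise 5, O(¬inspect_log → stand_down), contraposes to O(¬stand_down → inspect_log); with O(¬stand_down) we get O(inspect_log).
From O(inspect_log) and premise 10, O(inspect_log → halt_line), we obtain O(halt_line).
Premise 1 is O(¬update_credential → ¬halt_line); contrapositively O(halt_line → update_credential). Since O(halt_line) holds, K gives O(update_credential).
Premises 6, 7, 8, 9 do not contribute to this derivation.
So O(update_credential) holds, i.e. F(¬update_credential). The claim follows.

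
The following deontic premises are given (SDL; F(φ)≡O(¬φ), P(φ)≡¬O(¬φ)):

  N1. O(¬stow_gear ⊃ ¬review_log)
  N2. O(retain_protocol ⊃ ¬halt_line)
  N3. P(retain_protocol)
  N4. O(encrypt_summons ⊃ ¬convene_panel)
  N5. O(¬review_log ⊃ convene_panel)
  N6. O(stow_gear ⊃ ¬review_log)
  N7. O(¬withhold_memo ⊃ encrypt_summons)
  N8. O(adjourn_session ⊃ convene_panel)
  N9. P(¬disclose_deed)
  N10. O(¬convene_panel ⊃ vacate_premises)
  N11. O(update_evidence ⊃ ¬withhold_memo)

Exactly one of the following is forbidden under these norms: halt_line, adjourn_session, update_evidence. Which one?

Premises 6 and 1 cover both cases: O(stow_gear ⊃ ¬review_log) and O(¬stow_gear ⊃ ¬review_log). Since stow_gear ∨ ¬stow_gear is a tautology, O(¬review_log) follows.
From O(¬review_log) and premise 5, O(¬review_log ⊃ convene_panel), we obtain O(convene_panel).
Premise 4 is O(encrypt_summons ⊃ ¬convene_panel); contrapositively O(convene_panel ⊃ ¬encrypt_summons). Since O(convene_panel) holds, K gives O(¬encrypt_summons).
Premise 7 is O(¬withhold_memo ⊃ encrypt_summons); contrapositively O(¬encrypt_summons ⊃ withhold_memo). Since O(¬encrypt_summons) holds, K gives O(withhold_memo).
Premise 11 is O(update_evidence ⊃ ¬withhold_memo); contrapositively O(withhold_memo ⊃ ¬update_evidence). Since O(withhold_memo) holds, K gives O(¬update_evidence).
So O(¬update_evidence) holds, i.e. update_evidence is forbidden. None of the other listed options is forbidden under the premises.

update_evidence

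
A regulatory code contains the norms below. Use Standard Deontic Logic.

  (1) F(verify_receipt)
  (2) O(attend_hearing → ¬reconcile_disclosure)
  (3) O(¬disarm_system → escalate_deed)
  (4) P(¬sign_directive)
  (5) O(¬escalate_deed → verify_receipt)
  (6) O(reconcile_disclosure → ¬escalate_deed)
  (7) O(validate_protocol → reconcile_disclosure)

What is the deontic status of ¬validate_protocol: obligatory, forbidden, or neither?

Premise 1, F(verify_receipt), is equivalent to O(¬verify_receipt).
Premise 5, O(¬escalate_deed → verify_receipt), contraposes to O(¬verify_receipt → escalate_deed); with O(¬verify_receipt) we get O(escalate_deed).
Premise 6, O(reconcile_disclosure → ¬escalate_deed), contraposes to O(escalate_deed → ¬reconcile_disclosure); with O(escalate_deed) we get O(¬reconcile_disclosure).
Premise 7 is O(validate_protocol → reconcile_disclosure); contrapositively O(¬reconcile_disclosure → ¬validate_protocol). Since O(¬reconcile_disclosure) holds, K gives O(¬validate_protocol).
Premises 2, 3, 4 do not contribute to this derivation.
Hence ¬validate_protocol is obligatory.

Obligatory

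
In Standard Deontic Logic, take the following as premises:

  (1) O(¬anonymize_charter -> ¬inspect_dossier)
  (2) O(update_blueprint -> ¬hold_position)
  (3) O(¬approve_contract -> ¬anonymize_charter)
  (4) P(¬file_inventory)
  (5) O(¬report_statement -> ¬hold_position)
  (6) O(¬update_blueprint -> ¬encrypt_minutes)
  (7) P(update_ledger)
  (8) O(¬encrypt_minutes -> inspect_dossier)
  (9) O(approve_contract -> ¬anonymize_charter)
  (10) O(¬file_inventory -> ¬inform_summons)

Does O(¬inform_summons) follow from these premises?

Premise 10 is O(¬file_inventory -> ¬inform_summons), but O(¬file_inventory) is not derivable from the premises (the permission P(¬file_inventory) asserts only ¬O(file_inventory), not O(¬file_inventory)), so it does not yield O(¬inform_summons).
No other premise forces O(¬inform_summons). An ideal world satisfying every premise can still have ¬inform_summons false, so O(¬inform_summons) is not derivable.

No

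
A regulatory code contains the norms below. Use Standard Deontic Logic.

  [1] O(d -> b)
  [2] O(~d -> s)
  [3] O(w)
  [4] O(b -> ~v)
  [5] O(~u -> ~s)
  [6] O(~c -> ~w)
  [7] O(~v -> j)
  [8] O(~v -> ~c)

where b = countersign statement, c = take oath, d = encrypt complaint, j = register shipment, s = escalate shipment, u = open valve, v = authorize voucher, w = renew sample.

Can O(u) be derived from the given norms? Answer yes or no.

Yes

Premise 3 gives O(w).
The contrapositive of premise 6 (O(~c -> ~w)) is O(w -> c), and O(w) is already established, so O(c).
Premise 8, O(~v -> ~c), contraposes to O(c -> v); with O(c) we get O(v).
The contrapositive of premise 4 (O(b -> ~v)) is O(v -> ~b), and O(v) is already established, so O(~b).
Premise 1 is O(d -> b); contrapositively O(~b -> ~d). Since O(~b) holds, K gives O(~d).
From O(~d) and premise 2, O(~d -> s), we obtain O(s).
Premise 5, O(~u -> ~s), contraposes to O(s -> u); with O(s) we get O(u).
Premise 7 does not contribute to this derivation.
So O(u) follows.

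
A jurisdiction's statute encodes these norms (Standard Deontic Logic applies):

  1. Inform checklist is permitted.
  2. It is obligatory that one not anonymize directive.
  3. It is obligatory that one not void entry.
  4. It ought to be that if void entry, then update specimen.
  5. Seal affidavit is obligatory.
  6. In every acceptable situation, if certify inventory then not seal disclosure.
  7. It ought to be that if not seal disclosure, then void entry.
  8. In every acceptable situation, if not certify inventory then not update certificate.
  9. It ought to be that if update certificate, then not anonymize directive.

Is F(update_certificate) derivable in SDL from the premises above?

Premise 3 gives O(¬void_entry).
The contrapositive of premise 7 (O(¬seal_disclosure → void_entry)) is O(¬void_entry → seal_disclosure), and O(¬void_entry) is already established, so O(seal_disclosure).
The contrapositive of premise 6 (O(certify_inventory → ¬seal_disclosure)) is O(seal_disclosure → ¬certify_inventory), and O(seal_disclosure) is already established, so O(¬certify_inventory).
From O(¬certify_inventory) and premise 8, O(¬certify_inventory → ¬update_certificate), we obtain O(¬update_certificate).
Premises 1, 2, 4, 5, 9 do not contribute to this derivation.
So O(¬update_certificate) holds, i.e. F(update_certificate). The claim follows.

Yes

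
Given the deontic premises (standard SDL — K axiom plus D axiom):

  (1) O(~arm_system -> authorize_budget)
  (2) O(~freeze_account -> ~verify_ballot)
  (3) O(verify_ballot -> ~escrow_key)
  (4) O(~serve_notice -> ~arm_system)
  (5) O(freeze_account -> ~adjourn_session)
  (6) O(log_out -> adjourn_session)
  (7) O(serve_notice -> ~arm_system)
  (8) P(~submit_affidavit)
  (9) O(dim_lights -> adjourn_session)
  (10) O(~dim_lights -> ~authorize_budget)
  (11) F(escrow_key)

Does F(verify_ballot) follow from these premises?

Yes

Premises 7 and 4 are O(serve_notice -> ~arm_system) and O(~serve_notice -> ~arm_system); every ideal world satisfies serve_notice or ~serve_notice, so in either case ~arm_system holds — hence O(~arm_system).
With premise 1, O(~arm_system -> authorize_budget), the K-axiom yields O(authorize_budget).
Premise 10 is O(~dim_lights -> ~authorize_budget); contrapositively O(authorize_budget -> dim_lights). Since O(authorize_budget) holds, K gives O(dim_lights).
Applying K to premise 9 (O(dim_lights -> adjourn_session)) and O(dim_lights) yields O(adjourn_session).
Premise 5 is O(freeze_account -> ~adjourn_session); contrapositively O(adjourn_session -> ~freeze_account). Since O(adjourn_session) holds, K gives O(~freeze_account).
With premise 2, O(~freeze_account -> ~verify_ballot), the K-axiom yields O(~verify_ballot).
Premises 3, 6, 8, 11 do not contribute to this derivation.
So O(~verify_ballot) holds, i.e. F(verify_ballot). The claim follows.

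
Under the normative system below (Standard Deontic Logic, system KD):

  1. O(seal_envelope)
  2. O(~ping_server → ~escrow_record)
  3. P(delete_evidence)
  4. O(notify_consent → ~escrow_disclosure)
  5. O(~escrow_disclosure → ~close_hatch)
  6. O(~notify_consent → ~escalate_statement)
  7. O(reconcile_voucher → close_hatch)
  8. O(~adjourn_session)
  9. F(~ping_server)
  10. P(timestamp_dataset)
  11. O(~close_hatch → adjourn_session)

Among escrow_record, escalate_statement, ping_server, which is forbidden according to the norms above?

Premise 8 states O(~adjourn_session) outright.
Premise 11, O(~close_hatch → adjourn_session), contraposes to O(~adjourn_session → close_hatch); with O(~adjourn_session) we get O(close_hatch).
Premise 5 is O(~escrow_disclosure → ~close_hatch); contrapositively O(close_hatch → escrow_disclosure). Since O(close_hatch) holds, K gives O(escrow_disclosure).
The contrapositive of premise 4 (O(notify_consent → ~escrow_disclosure)) is O(escrow_disclosure → ~notify_consent), and O(escrow_disclosure) is already established, so O(~notify_consent).
With premise 6, O(~notify_consent → ~escalate_statement), the K-axiom yields O(~escalate_statement).
So O(~escalate_statement) holds, i.e. escalate_statement is forbidden. None of the other listed options is forbidden under the premises.

escalate_statement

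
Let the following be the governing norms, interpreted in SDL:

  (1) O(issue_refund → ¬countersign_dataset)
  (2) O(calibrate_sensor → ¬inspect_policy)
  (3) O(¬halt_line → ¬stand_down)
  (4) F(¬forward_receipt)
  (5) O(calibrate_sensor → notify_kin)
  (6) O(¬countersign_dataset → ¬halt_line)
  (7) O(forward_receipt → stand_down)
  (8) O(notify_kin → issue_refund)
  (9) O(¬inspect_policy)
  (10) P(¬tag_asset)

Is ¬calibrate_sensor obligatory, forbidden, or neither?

Obligatory

Premise 4 is F(¬forward_receipt), i.e. O(forward_receipt).
With premise 7, O(forward_receipt → stand_down), the K-axiom yields O(stand_down).
Premise 3 is O(¬halt_line → ¬stand_down); contrapositively O(stand_down → halt_line). Since O(stand_down) holds, K gives O(halt_line).
The contrapositive of premise 6 (O(¬countersign_dataset → ¬halt_line)) is O(halt_line → countersign_dataset), and O(halt_line) is already established, so O(countersign_dataset).
Premise 1, O(issue_refund → ¬countersign_dataset), contraposes to O(countersign_dataset → ¬issue_refund); with O(countersign_dataset) we get O(¬issue_refund).
Premise 8, O(notify_kin → issue_refund), contraposes to O(¬issue_refund → ¬notify_kin); with O(¬issue_refund) we get O(¬notify_kin).
Premise 5 is O(calibrate_sensor → notify_kin); contrapositively O(¬notify_kin → ¬calibrate_sensor). Since O(¬notify_kin) holds, K gives O(¬calibrate_sensor).
Premises 2, 9, 10 do not contribute to this derivation.
Hence ¬calibrate_sensor is obligatory.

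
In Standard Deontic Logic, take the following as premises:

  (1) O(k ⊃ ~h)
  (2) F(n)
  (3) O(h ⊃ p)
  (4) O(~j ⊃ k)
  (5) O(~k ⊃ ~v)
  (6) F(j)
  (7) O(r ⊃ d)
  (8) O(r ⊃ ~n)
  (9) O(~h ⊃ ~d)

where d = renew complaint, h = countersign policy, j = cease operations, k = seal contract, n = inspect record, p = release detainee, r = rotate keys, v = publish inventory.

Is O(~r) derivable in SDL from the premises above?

Yes

Premise 6, F(j), is equivalent to O(~j).
With premise 4, O(~j ⊃ k), the K-axiom yields O(k).
Premise 1 is O(k ⊃ ~h); since O(k), deontic closure gives O(~h).
From O(~h) and premise 9, O(~h ⊃ ~d), we obtain O(~d).
The contrapositive of premise 7 (O(r ⊃ d)) is O(~d ⊃ ~r), and O(~d) is already established, so O(~r).
Premises 2, 3, 5, 8 do not contribute to this derivation.
So O(~r) follows.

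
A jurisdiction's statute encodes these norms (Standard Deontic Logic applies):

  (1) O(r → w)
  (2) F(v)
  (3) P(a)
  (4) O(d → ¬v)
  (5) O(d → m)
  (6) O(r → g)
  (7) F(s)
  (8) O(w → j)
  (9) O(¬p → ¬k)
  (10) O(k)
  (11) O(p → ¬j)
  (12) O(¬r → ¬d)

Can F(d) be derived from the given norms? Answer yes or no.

From premise 10 we have O(k).
Premise 9, O(¬p → ¬k), contraposes to O(k → p); with O(k) we get O(p).
Applying K to premise 11 (O(p → ¬j)) and O(p) yields O(¬j).
Premise 8 is O(w → j); contrapositively O(¬j → ¬w). Since O(¬j) holds, K gives O(¬w).
Premise 1 is O(r → w); contrapositively O(¬w → ¬r). Since O(¬w) holds, K gives O(¬r).
With premise 12, O(¬r → ¬d), the K-axiom yields O(¬d).
Premises 2, 3, 4, 5, 6, 7 do not contribute to this derivation.
So O(¬d) holds, i.e. F(d). The claim follows.

Yes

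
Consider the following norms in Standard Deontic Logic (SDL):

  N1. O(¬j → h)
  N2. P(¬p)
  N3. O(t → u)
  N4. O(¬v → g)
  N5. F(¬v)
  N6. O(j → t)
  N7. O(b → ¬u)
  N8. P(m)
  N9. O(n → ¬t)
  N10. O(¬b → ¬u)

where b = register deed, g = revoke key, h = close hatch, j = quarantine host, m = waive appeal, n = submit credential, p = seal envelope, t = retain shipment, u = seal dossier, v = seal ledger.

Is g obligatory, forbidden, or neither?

Neither

Premise 4 is O(¬v → g), but O(¬v) is not derivable from the premises, so it does not yield O(g).
No premise or chain of K-axiom applications forces O(g), and none forces O(¬g). So g is neither obligatory nor forbidden under these norms.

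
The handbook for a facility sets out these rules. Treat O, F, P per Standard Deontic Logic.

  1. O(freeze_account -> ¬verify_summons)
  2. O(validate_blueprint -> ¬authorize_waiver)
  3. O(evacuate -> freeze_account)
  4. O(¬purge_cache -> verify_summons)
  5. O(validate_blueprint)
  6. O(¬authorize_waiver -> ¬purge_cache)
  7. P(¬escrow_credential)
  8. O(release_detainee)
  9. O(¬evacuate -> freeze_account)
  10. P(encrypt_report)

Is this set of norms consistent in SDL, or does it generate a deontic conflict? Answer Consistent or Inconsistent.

By case analysis on evacuate: premise 3 gives O(evacuate -> freeze_account) and premise 9 gives O(¬evacuate -> freeze_account), so O(freeze_account) either way.
From O(freeze_account) and premise 1, O(freeze_account -> ¬verify_summons), we obtain O(¬verify_summons).
The contrapositive of premise 4 (O(¬purge_cache -> verify_summons)) is O(¬verify_summons -> purge_cache), and O(¬verify_summons) is already established, so O(purge_cache).
Premise 6, O(¬authorize_waiver -> ¬purge_cache), contraposes to O(purge_cache -> authorize_waiver); with O(purge_cache) we get O(authorize_waiver).
The contrapositive of premise 2 (O(validate_blueprint -> ¬authorize_waiver)) is O(authorize_waiver -> ¬validate_blueprint), and O(authorize_waiver) is already established, so O(¬validate_blueprint).
Yet premise 5 states O(validate_blueprint).
We now have both O(¬validate_blueprint) and O(validate_blueprint) — validate_blueprint is simultaneously obligatory and forbidden, violating the D-axiom.

Inconsistent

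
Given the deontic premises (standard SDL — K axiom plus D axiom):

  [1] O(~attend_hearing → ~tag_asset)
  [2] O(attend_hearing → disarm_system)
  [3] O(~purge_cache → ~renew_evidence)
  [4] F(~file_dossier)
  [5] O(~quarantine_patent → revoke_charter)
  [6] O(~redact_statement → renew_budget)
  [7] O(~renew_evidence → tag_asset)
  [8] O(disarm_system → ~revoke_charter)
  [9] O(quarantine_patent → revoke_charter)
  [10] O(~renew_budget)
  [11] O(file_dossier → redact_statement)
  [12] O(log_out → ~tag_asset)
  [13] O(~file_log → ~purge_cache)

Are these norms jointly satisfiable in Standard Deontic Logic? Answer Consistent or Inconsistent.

Consistent

Premise 6 is O(~redact_statement → renew_budget), but O(~redact_statement) is not derivable from the premises, so it does not yield O(renew_budget).
So O(renew_budget) is not derivable, and the apparent clash with O(~renew_budget) does not arise.
A world satisfying every obligation exists (e.g. attend_hearing=false, disarm_system=false, file_dossier=true, file_log=true, log_out=false, purge_cache=true, quarantine_patent=false, redact_statement=true, renew_budget=false, renew_evidence=true, revoke_charter=true, tag_asset=false); no atom is both obligatory and forbidden, so the set is consistent.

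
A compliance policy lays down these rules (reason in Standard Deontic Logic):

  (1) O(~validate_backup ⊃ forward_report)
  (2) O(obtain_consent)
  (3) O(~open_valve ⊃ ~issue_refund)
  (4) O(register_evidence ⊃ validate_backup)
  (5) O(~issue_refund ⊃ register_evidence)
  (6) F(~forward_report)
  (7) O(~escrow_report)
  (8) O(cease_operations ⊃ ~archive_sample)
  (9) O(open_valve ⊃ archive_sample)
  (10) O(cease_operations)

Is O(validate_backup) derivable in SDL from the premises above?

Yes

Premise 10 gives O(cease_operations).
Applying K to premise 8 (O(cease_operations ⊃ ~archive_sample)) and O(cease_operations) yields O(~archive_sample).
Premise 9, O(open_valve ⊃ archive_sample), contraposes to O(~archive_sample ⊃ ~open_valve); with O(~archive_sample) we get O(~open_valve).
Applying K to premise 3 (O(~open_valve ⊃ ~issue_refund)) and O(~open_valve) yields O(~issue_refund).
Applying K to premise 5 (O(~issue_refund ⊃ register_evidence)) and O(~issue_refund) yields O(register_evidence).
From O(register_evidence) and premise 4, O(register_evidence ⊃ validate_backup), we obtain O(validate_backup).
Premises 1, 2, 6, 7 do not contribute to this derivation.
So O(validate_backup) follows.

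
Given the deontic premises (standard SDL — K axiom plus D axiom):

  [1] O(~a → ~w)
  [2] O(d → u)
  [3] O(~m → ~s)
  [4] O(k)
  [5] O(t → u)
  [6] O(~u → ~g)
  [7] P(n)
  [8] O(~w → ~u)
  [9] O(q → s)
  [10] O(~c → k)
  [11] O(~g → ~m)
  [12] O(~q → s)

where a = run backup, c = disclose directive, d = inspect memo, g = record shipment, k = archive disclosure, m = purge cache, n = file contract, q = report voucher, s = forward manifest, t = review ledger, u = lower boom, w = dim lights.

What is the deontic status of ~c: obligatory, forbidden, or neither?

Premise 10 is O(~c → k); even if O(k) held, inferring O(~c) would be affirming the consequent — invalid.
No premise or chain of K-axiom applications forces O(~c), and none forces O(c). So ~c is neither obligatory nor forbidden under these norms.

Neither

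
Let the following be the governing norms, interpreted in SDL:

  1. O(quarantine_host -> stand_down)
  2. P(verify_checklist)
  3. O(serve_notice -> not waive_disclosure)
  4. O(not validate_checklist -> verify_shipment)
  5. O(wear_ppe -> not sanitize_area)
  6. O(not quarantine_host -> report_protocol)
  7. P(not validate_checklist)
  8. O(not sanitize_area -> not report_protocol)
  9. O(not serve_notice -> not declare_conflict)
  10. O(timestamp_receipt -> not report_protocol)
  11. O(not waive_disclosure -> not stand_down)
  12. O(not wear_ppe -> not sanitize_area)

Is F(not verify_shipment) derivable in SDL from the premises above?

No

Premise 4 is O(not validate_checklist -> verify_shipment), but O(not validate_checklist) is not derivable from the premises (the permission P(not validate_checklist) asserts only not O(validate_checklist), not O(not validate_checklist)), so it does not yield O(verify_shipment).
No other premise forces O(verify_shipment). An ideal world satisfying every premise can still have not verify_shipment true, so F(not verify_shipment) is not derivable.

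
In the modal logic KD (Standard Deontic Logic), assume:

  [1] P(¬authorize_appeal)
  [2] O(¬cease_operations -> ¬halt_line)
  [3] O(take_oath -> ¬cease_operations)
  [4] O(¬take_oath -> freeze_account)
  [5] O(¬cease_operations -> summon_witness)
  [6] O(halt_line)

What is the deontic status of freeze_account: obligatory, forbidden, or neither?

Obligatory

Premise 6 states O(halt_line) outright.
The contrapositive of premise 2 (O(¬cease_operations -> ¬halt_line)) is O(halt_line -> cease_operations), and O(halt_line) is already established, so O(cease_operations).
The contrapositive of premise 3 (O(take_oath -> ¬cease_operations)) is O(cease_operations -> ¬take_oath), and O(cease_operations) is already established, so O(¬take_oath).
Premise 4 is O(¬take_oath -> freeze_account); since O(¬take_oath), deontic closure gives O(freeze_account).
Premises 1, 5 do not contribute to this derivation.
Hence freeze_account is obligatory.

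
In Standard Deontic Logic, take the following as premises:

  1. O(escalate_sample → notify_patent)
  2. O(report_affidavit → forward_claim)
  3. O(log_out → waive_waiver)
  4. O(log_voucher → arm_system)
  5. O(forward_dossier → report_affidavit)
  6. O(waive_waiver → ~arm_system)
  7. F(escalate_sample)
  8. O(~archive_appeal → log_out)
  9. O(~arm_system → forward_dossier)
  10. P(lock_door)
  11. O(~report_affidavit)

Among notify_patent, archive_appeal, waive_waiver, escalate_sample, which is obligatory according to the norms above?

Premise 11 states O(~report_affidavit) outright.
Premise 5 is O(forward_dossier → report_affidavit); contrapositively O(~report_affidavit → ~forward_dossier). Since O(~report_affidavit) holds, K gives O(~forward_dossier).
The contrapositive of premise 9 (O(~arm_system → forward_dossier)) is O(~forward_dossier → arm_system), and O(~forward_dossier) is already established, so O(arm_system).
The contrapositive of premise 6 (O(waive_waiver → ~arm_system)) is O(arm_system → ~waive_waiver), and O(arm_system) is already established, so O(~waive_waiver).
Premise 3, O(log_out → waive_waiver), contraposes to O(~waive_waiver → ~log_out); with O(~waive_waiver) we get O(~log_out).
Premise 8, O(~archive_appeal → log_out), contraposes to O(~log_out → archive_appeal); with O(~log_out) we get O(archive_appeal).
So O(archive_appeal) holds — archive_appeal is obligatory. None of the other listed options is made obligatory by any chain of premises.

archive_appeal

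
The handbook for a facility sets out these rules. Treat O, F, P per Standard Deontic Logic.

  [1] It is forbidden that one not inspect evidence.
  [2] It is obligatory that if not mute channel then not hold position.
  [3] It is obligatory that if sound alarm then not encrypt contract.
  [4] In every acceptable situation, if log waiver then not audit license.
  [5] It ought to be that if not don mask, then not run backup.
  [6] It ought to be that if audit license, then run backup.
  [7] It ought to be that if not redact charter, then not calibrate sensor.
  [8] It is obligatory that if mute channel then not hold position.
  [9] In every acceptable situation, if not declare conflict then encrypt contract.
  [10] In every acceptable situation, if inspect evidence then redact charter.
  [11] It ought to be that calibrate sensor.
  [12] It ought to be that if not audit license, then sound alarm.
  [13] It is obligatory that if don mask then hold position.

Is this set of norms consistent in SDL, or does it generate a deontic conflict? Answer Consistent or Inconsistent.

Consistent

Premise 7 is O(¬redact_charter → ¬calibrate_sensor), but O(¬redact_charter) is not derivable from the premises, so it does not yield O(¬calibrate_sensor).
So O(¬calibrate_sensor) is not derivable, and the apparent clash with O(calibrate_sensor) does not arise.
A world satisfying every obligation exists (e.g. audit_license=false, calibrate_sensor=true, declare_conflict=true, don_mask=false, encrypt_contract=false, hold_position=false, inspect_evidence=true, log_waiver=false, mute_channel=false, redact_charter=true, run_backup=false, sound_alarm=true); no atom is both obligatory and forbidden, so the set is consistent.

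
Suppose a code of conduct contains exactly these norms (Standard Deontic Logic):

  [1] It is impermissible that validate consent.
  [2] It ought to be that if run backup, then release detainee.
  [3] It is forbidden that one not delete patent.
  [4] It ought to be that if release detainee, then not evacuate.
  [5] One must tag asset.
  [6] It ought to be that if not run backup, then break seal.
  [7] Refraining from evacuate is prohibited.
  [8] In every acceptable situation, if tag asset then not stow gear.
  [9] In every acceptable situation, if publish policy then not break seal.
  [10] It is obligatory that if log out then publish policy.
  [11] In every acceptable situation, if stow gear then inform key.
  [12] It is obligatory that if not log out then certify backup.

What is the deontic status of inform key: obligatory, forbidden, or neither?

Premise 11 is O(stow_gear → inform_key), but O(stow_gear) is not derivable from the premises, so it does not yield O(inform_key).
No premise or chain of K-axiom applications forces O(inform_key), and none forces O(¬inform_key). So inform_key is neither obligatory nor forbidden under these norms.

Neither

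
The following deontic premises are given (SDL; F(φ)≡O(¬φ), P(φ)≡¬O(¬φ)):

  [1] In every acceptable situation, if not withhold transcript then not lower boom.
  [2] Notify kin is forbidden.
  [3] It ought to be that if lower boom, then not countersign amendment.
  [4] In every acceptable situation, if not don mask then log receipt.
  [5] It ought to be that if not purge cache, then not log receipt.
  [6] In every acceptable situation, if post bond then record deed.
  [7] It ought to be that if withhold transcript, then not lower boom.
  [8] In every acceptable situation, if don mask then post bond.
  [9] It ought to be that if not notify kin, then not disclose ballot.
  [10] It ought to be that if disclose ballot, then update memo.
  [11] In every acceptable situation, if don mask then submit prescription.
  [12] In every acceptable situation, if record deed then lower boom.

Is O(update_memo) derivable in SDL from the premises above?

Premise 10 is O(disclose_ballot → update_memo), but O(disclose_ballot) is not derivable from the premises, so it does not yield O(update_memo).
No other premise forces O(update_memo). An ideal world satisfying every premise can still have update_memo false, so O(update_memo) is not derivable.

No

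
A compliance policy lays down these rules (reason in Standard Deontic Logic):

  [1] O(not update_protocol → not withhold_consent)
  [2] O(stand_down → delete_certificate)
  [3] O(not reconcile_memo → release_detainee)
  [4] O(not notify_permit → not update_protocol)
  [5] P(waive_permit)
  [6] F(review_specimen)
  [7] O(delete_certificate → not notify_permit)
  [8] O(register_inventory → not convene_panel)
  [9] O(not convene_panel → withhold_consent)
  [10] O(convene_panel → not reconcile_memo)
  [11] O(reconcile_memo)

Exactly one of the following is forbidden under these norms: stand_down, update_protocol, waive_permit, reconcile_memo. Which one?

stand_down

Premise 11 gives O(reconcile_memo).
The contrapositive of premise 10 (O(convene_panel → not reconcile_memo)) is O(reconcile_memo → not convene_panel), and O(reconcile_memo) is already established, so O(not convene_panel).
Premise 9 is O(not convene_panel → withhold_consent); since O(not convene_panel), deontic closure gives O(withhold_consent).
Premise 1 is O(not update_protocol → not withhold_consent); contrapositively O(withhold_consent → update_protocol). Since O(withhold_consent) holds, K gives O(update_protocol).
Premise 4 is O(not notify_permit → not update_protocol); contrapositively O(update_protocol → notify_permit). Since O(update_protocol) holds, K gives O(notify_permit).
Premise 7, O(delete_certificate → not notify_permit), contraposes to O(notify_permit → not delete_certificate); with O(notify_permit) we get O(not delete_certificate).
The contrapositive of premise 2 (O(stand_down → delete_certificate)) is O(not delete_certificate → not stand_down), and O(not delete_certificate) is already established, so O(not stand_down).
So O(not stand_down) holds, i.e. stand_down is forbidden. None of the other listed options is forbidden under the premises.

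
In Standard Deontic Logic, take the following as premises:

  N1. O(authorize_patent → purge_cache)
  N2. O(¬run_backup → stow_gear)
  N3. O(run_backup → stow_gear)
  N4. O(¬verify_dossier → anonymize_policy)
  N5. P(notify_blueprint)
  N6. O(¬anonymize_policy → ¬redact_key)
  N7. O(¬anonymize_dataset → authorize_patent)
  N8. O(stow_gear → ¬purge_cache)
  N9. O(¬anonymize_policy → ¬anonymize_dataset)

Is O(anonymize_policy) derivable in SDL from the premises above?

Yes

Premises 3 and 2 cover both cases: O(run_backup → stow_gear) and O(¬run_backup → stow_gear). Since run_backup ∨ ¬run_backup is a tautology, O(stow_gear) follows.
Premise 8 is O(stow_gear → ¬purge_cache); since O(stow_gear), deontic closure gives O(¬purge_cache).
The contrapositive of premise 1 (O(authorize_patent → purge_cache)) is O(¬purge_cache → ¬authorize_patent), and O(¬purge_cache) is already established, so O(¬authorize_patent).
Premise 7, O(¬anonymize_dataset → authorize_patent), contraposes to O(¬authorize_patent → anonymize_dataset); with O(¬authorize_patent) we get O(anonymize_dataset).
The contrapositive of premise 9 (O(¬anonymize_policy → ¬anonymize_dataset)) is O(anonymize_dataset → anonymize_policy), and O(anonymize_dataset) is already established, so O(anonymize_policy).
Premises 4, 5, 6 do not contribute to this derivation.
So O(anonymize_policy) follows.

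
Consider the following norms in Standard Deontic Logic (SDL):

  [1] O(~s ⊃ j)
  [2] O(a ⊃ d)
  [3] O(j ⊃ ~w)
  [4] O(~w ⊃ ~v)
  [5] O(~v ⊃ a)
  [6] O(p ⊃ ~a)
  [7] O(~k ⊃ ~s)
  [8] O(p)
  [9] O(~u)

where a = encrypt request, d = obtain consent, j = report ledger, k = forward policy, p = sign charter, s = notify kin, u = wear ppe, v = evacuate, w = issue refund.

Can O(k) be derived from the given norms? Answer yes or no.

From premise 8 we have O(p).
From O(p) and premise 6, O(p ⊃ ~a), we obtain O(~a).
The contrapositive of premise 5 (O(~v ⊃ a)) is O(~a ⊃ v), and O(~a) is already established, so O(v).
Premise 4 is O(~w ⊃ ~v); contrapositively O(v ⊃ w). Since O(v) holds, K gives O(w).
The contrapositive of premise 3 (O(j ⊃ ~w)) is O(w ⊃ ~j), and O(w) is already established, so O(~j).
The contrapositive of premise 1 (O(~s ⊃ j)) is O(~j ⊃ s), and O(~j) is already established, so O(s).
Premise 7 is O(~k ⊃ ~s); contrapositively O(s ⊃ k). Since O(s) holds, K gives O(k).
Premises 2, 9 do not contribute to this derivation.
So O(k) follows.

Yes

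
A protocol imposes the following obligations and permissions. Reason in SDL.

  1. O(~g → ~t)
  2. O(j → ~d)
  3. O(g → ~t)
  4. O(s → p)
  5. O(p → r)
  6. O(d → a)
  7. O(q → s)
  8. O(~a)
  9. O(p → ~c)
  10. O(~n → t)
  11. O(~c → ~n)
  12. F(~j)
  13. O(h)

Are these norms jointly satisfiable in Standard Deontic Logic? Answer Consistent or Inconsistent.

Premise 6 is O(d → a), but O(d) is not derivable from the premises, so it does not yield O(a).
So O(a) is not derivable, and the apparent clash with O(~a) does not arise.
A world satisfying every obligation exists (e.g. a=false, c=true, d=false, g=false, h=true, j=true, n=true, p=false, q=false, r=false, s=false, t=false); no atom is both obligatory and forbidden, so the set is consistent.

Consistent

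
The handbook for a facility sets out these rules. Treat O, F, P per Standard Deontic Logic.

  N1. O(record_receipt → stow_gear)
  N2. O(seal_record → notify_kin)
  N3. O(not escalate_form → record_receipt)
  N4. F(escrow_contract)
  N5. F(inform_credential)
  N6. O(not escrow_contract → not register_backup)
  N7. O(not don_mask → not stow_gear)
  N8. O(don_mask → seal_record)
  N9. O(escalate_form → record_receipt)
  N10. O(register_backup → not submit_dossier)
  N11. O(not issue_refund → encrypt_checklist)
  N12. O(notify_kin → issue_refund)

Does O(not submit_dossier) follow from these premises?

No

Premise 10 is O(register_backup → not submit_dossier), but O(register_backup) is not derivable from the premises, so it does not yield O(not submit_dossier).
No other premise forces O(not submit_dossier). An ideal world satisfying every premise can still have not submit_dossier false, so O(not submit_dossier) is not derivable.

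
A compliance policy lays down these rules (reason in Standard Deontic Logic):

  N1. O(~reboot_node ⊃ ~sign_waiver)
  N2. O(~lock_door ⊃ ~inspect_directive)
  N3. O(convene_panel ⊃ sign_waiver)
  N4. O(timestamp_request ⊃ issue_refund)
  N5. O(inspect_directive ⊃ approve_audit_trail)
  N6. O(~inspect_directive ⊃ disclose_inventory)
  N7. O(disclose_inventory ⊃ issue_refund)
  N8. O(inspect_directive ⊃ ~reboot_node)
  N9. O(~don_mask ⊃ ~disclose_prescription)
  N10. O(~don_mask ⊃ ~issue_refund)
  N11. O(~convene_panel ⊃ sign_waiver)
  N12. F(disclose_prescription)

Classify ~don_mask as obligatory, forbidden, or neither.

Premises 11 and 3 cover both cases: O(~convene_panel ⊃ sign_waiver) and O(convene_panel ⊃ sign_waiver). Since ~convene_panel ∨ convene_panel is a tautology, O(sign_waiver) follows.
Premise 1, O(~reboot_node ⊃ ~sign_waiver), contraposes to O(sign_waiver ⊃ reboot_node); with O(sign_waiver) we get O(reboot_node).
Premise 8 is O(inspect_directive ⊃ ~reboot_node); contrapositively O(reboot_node ⊃ ~inspect_directive). Since O(reboot_node) holds, K gives O(~inspect_directive).
Applying K to premise 6 (O(~inspect_directive ⊃ disclose_inventory)) and O(~inspect_directive) yields O(disclose_inventory).
Premise 7 is O(disclose_inventory ⊃ issue_refund); since O(disclose_inventory), deontic closure gives O(issue_refund).
Premise 10 is O(~don_mask ⊃ ~issue_refund); contrapositively O(issue_refund ⊃ don_mask). Since O(issue_refund) holds, K gives O(don_mask).
Premises 2, 4, 5, 9, 12 do not contribute to this derivation.
Thus O(don_mask), which is F(~don_mask): ~don_mask is forbidden.

Forbidden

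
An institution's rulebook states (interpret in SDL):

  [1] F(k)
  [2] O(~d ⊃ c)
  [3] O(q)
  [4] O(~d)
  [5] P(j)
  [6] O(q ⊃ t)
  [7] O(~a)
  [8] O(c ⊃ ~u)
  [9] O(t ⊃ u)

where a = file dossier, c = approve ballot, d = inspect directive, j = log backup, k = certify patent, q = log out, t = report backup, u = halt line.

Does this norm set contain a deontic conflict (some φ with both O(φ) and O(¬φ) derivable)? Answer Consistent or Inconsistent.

From premise 3 we have O(q).
With premise 6, O(q ⊃ t), the K-axiom yields O(t).
With premise 9, O(t ⊃ u), the K-axiom yields O(u).
Premise 8, O(c ⊃ ~u), contraposes to O(u ⊃ ~c); with O(u) we get O(~c).
The contrapositive of premise 2 (O(~d ⊃ c)) is O(~c ⊃ d), and O(~c) is already established, so O(d).
Yet premise 4 states O(~d).
We now have both O(d) and O(~d) — d is simultaneously obligatory and forbidden, violating the D-axiom.

Inconsistent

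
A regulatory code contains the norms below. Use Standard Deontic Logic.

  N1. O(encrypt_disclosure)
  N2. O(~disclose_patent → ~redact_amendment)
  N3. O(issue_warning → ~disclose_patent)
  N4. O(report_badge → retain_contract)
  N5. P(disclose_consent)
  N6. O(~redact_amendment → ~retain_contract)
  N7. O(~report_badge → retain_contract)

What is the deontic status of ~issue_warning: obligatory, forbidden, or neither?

Premises 7 and 4 cover both cases: O(~report_badge → retain_contract) and O(report_badge → retain_contract). Since ~report_badge ∨ report_badge is a tautology, O(retain_contract) follows.
The contrapositive of premise 6 (O(~redact_amendment → ~retain_contract)) is O(retain_contract → redact_amendment), and O(retain_contract) is already established, so O(redact_amendment).
Premise 2, O(~disclose_patent → ~redact_amendment), contraposes to O(redact_amendment → disclose_patent); with O(redact_amendment) we get O(disclose_patent).
The contrapositive of premise 3 (O(issue_warning → ~disclose_patent)) is O(disclose_patent → ~issue_warning), and O(disclose_patent) is already established, so O(~issue_warning).
Premises 1, 5 do not contribute to this derivation.
Hence ~issue_warning is obligatory.

Obligatory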